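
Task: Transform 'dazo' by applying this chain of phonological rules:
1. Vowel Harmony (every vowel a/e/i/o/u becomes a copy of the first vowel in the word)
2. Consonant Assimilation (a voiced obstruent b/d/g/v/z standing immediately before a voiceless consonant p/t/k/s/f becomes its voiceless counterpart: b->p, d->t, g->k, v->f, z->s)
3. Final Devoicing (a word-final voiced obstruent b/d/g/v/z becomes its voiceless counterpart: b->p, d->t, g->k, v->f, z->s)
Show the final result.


Starting form: 'dazo'
Rule 1: Vowel Harmony: all vowels become 'a' (matching first vowel). 'dazo' -> 'daza'
Rule 2: Consonant Assimilation: no voiced obstruent (b/d/g/v/z) stands immediately before a voiceless consonant (p/t/k/s/f). No change.
Rule 3: Final Devoicing: the word ends in the vowel 'a', not a consonant. No change.
Final form: 'daza'

daza


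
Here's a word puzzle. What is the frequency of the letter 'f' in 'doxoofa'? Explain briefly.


Letter 'f' in 'doxoofa': found at position(s) 6 = 1 occurrence(s).

1


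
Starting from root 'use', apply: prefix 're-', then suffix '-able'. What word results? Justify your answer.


Step 1: Add prefix 're-' to 'use' = 'reuse'
Step 2: Add suffix '-able' to 'reuse' = 'reusable'

reusable


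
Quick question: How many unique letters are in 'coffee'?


Unique letters in 'coffee': {c, e, f, o} = 4 distinct letters.

4


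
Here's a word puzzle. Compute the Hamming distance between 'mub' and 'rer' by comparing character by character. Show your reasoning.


Alignment:
Position 1: 'm' vs 'r' = DIFFER
Position 2: 'u' vs 'e' = DIFFER
Position 3: 'b' vs 'r' = DIFFER
Total differences: 3

3


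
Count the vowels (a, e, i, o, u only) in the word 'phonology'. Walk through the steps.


Vowels in 'phonology': o, o, o = 3 vowels.

3


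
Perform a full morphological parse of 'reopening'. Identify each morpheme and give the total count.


Step 1: Identify prefix: 're' (meaning: again)
Step 2: Identify root: 'open'
Step 3: Identify suffix(es): 'ing'
Decomposition: re- (prefix: again) + open (root) + -ing (suffix: ongoing action)
Total morphemes: 3

3 morphemes (re- (prefix: again) + open (root) + -ing (suffix: ongoing action))


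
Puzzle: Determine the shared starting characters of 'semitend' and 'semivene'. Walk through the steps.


Compare from the start: 4 characters match: 'semi'. Mismatch at position 5: 't' vs 'v'.

semi


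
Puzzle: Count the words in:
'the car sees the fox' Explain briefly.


Split into words: the | car | sees | the | fox = 5 words.

5


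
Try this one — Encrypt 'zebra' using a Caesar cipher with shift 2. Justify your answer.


Shift each letter by 2: z -> b, e -> g, b -> d, r -> t, a -> c. Result: 'bgdtc'.

bgdtc


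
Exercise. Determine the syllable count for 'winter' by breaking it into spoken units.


Break 'winter' into syllables: win-ter -> win | ter = 2 syllables

2 syllables


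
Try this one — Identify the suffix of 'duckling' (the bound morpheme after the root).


The word 'duckling' = 'duck' (root) + '-ling' (suffix). The suffix is '-ling'.

ling


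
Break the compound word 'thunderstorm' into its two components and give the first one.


Split 'thunderstorm' into 'thunder' + 'storm'. The first part is 'thunder'.

thunder


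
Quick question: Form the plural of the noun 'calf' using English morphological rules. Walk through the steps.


Apply rule: Change -f to -ves. 'calf' becomes 'calves'.

calves


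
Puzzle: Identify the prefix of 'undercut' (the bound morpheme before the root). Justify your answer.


The word 'undercut' = 'under' (prefix) + 'cut' (root). The prefix is 'under'.

under


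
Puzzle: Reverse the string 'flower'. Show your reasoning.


Reverse 'flower' character by character: 'rewolf'.

rewolf


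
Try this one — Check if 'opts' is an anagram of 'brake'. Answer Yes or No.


Sorted letters of 'opts': 'opst'
Sorted letters of 'brake': 'abekr'
They do not match.

No


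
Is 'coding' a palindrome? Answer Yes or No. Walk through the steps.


Forward: 'coding'
Reversed: 'gnidoc'
They differ.

No


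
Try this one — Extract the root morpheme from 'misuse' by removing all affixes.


Remove prefix 'mis' from 'misuse' to get root 'use'.

use


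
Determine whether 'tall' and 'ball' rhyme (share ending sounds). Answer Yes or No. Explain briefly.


Rime (stressed vowel + following sounds) of 'tall': -all = /ɔːl/
Rime of 'ball': -all = /ɔːl/
/ɔːl/ and /ɔːl/ are the same ending sound, so the words rhyme.

Yes


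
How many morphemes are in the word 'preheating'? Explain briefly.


Decomposition: pre- (prefix) + heat (root) + -ing (suffix) = 3 morpheme(s)

3 morphemes


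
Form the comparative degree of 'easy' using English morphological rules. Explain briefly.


Apply comparative formation (consonant + y: change y to i, add -er): 'easy' -> 'easier'.

easier


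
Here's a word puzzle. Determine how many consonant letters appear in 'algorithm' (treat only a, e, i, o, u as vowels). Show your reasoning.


Consonants in 'algorithm': l, g, r, t, h, m = 6 consonants.

6


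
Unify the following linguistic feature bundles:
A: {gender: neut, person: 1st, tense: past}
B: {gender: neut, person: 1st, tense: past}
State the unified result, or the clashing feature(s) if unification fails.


Compare features:
gender: A=neut vs B=neut -> unified: neut
person: A=1st vs B=1st -> unified: 1st
tense: A=past vs B=past -> unified: past
No clashes found.

Unified: {gender: neut, person: 1st, tense: past}


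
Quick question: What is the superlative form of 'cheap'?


Apply superlative formation (add -est): 'cheap' -> 'cheapest'.

cheapest


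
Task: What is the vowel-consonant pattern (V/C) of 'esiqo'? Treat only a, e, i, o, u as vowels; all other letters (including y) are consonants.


Letter mapping: e = V, s = C, i = V, q = C, o = V.

VCVCV


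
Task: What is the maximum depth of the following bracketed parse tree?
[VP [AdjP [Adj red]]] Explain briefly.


Count bracket nesting levels:
'[' at pos 0: depth = 1
'[' at pos 4: depth = 2
'[' at pos 10: depth = 3
Maximum depth reached: 3

3


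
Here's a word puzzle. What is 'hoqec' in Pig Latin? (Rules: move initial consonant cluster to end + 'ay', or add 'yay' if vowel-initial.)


'hoqec': move consonant cluster 'h' to end and add 'ay': 'oqechay'.

oqechay


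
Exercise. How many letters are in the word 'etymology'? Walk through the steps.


Spell out 'etymology' and number each letter: e(1), t(2), y(3), m(4), o(5), l(6), o(7), g(8), y(9). Total: 9 letters.

9


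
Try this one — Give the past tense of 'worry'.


Apply rule: Change -y to -ied. 'worry' becomes 'worried'.

worried


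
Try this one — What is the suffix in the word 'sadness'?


The word 'sadness' = 'sad' (root) + '-ness' (suffix). The suffix is '-ness'.

ness


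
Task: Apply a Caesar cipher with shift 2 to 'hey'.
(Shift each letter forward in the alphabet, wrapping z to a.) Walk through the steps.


Shift each letter by 2: h -> j, e -> g, y -> a. Result: 'jga'.

jga


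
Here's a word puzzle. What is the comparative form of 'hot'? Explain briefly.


Apply comparative formation (double final consonant, add -er): 'hot' -> 'hotter'.

hotter


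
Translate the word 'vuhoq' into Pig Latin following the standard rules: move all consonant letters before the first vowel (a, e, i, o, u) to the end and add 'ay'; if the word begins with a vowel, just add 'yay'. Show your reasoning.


'vuhoq': move consonant cluster 'v' to end and add 'ay': 'uhoqvay'.

uhoqvay


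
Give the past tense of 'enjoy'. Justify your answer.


Apply rule: Add -ed. 'enjoy' becomes 'enjoyed'.

enjoyed


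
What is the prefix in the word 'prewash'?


The word 'prewash' = 'pre' (prefix) + 'wash' (root). The prefix is 'pre'.

pre


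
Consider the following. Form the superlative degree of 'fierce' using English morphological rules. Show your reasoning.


Apply superlative formation (ends in e: add -st): 'fierce' -> 'fiercest'.

fiercest


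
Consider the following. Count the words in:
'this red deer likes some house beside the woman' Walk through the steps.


Split into words: this | red | deer | likes | some | house | beside | the | woman = 9 words.

9


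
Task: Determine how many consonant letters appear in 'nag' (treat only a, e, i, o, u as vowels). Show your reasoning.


Consonants in 'nag': n, g = 2 consonants.

2


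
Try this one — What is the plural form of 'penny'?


Apply rule: Change -y to -ies (consonant + y). 'penny' becomes 'pennies'.

pennies


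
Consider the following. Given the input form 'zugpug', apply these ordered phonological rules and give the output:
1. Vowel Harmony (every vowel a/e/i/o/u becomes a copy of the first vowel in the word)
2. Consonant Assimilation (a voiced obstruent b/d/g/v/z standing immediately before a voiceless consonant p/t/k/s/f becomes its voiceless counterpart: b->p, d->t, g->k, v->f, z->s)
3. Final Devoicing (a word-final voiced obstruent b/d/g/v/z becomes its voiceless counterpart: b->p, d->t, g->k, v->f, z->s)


Starting form: 'zugpug'
Rule 1: Vowel Harmony: all vowels already match. No change.
Rule 2: Consonant Assimilation: voiced obstruent before voiceless consonant becomes voiceless ('gp' -> 'kp'). 'zugpug' -> 'zukpug'
Rule 3: Final Devoicing: word-final voiced obstruent 'g' becomes voiceless 'k'. 'zukpug' -> 'zukpuk'
Final form: 'zukpuk'

zukpuk


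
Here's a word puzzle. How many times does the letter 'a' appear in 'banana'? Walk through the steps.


Letter 'a' in 'banana': found at position(s) 2, 4, 6 = 3 occurrence(s).

3


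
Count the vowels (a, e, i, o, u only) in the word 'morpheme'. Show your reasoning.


Vowels in 'morpheme': o, e, e = 3 vowels.

3


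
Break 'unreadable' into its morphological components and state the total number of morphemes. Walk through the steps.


Step 1: Identify prefix: 'un' (meaning: not/reverse)
Step 2: Identify root: 'read'
Step 3: Identify suffix(es): 'able'
Decomposition: un- (prefix: not/reverse) + read (root) + -able (suffix: capable of)
Total morphemes: 3

3 morphemes (un- (prefix: not/reverse) + read (root) + -able (suffix: capable of))


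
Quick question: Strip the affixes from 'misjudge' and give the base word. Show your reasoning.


Remove prefix 'mis' from 'misjudge' to get root 'judge'.

judge


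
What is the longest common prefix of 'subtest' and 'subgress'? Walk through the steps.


Compare from the start: 3 characters match: 'sub'. Mismatch at position 4: 't' vs 'g'.

sub


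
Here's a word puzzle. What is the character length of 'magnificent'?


Spell out 'magnificent' and number each letter: m(1), a(2), g(3), n(4), i(5), f(6), i(7), c(8), e(9), n(10), t(11). Total: 11 letters.

11


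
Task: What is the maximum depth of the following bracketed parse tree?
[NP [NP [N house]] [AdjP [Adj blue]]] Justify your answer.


Count bracket nesting levels:
'[' at pos 0: depth = 1
'[' at pos 4: depth = 2
'[' at pos 8: depth = 3
'[' at pos 19: depth = 2
'[' at pos 25: depth = 3
Maximum depth reached: 3

3


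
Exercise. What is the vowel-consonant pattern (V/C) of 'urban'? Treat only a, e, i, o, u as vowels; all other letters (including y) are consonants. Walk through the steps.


Letter mapping: u = V, r = C, b = C, a = V, n = C.

VCCVC


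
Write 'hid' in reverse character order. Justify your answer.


Reverse 'hid' character by character: 'dih'.

dih


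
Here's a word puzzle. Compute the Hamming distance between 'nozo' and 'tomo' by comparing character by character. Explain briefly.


Alignment:
Position 1: 'n' vs 't' = DIFFER
Position 2: 'o' vs 'o' = match
Position 3: 'z' vs 'm' = DIFFER
Position 4: 'o' vs 'o' = match
Total differences: 2

2


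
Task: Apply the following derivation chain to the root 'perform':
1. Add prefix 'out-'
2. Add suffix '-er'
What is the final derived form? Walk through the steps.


Step 1: Add prefix 'out-' to 'perform' = 'outperform'
Step 2: Add suffix '-er' to 'outperform' = 'outperformer'

outperformer


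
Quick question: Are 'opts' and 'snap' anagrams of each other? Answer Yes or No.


Sorted letters of 'opts': 'opst'
Sorted letters of 'snap': 'anps'
They do not match.

No


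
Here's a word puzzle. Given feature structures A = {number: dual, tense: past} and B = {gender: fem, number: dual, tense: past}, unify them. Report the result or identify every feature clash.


Compare features:
gender: A=_ vs B=fem -> unified: fem
number: A=dual vs B=dual -> unified: dual
tense: A=past vs B=past -> unified: past
No clashes found.

Unified: {gender: fem, number: dual, tense: past}


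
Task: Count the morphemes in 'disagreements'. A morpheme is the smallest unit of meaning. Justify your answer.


Decomposition: dis- (prefix) + agree (root) + -ment (suffix) + -s (plural) = 4 morpheme(s)

4 morphemes


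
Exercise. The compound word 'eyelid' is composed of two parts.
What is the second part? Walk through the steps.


Split 'eyelid' into 'eye' + 'lid'. The second part is 'lid'.

lid


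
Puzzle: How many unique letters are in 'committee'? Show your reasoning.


Unique letters in 'committee': {c, e, i, m, o, t} = 6 distinct letters.

6


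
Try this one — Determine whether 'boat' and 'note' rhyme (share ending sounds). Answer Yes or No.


Rime (stressed vowel + following sounds) of 'boat': -oat = /oʊt/
Rime of 'note': -ote = /oʊt/
/oʊt/ and /oʊt/ are the same ending sound, so the words rhyme.

Yes


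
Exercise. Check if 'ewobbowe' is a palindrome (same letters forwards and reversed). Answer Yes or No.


Forward: 'ewobbowe'
Reversed: 'ewobbowe'
They are identical.

Yes


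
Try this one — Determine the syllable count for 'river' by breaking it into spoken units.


Break 'river' into syllables: riv-er -> riv | er = 2 syllables

2 syllables


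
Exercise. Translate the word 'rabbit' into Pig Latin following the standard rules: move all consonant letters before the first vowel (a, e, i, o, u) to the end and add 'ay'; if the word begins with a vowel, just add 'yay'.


'rabbit': move consonant cluster 'r' to end and add 'ay': 'abbitray'.

abbitray


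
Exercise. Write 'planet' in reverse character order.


Reverse 'planet' character by character: 'tenalp'.

tenalp


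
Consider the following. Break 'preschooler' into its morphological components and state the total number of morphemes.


Step 1: Identify prefix: 'pre' (meaning: before)
Step 2: Identify root: 'school'
Step 3: Identify suffix(es): 'er'
Decomposition: pre- (prefix: before) + school (root) + -er (suffix: one who)
Total morphemes: 3

3 morphemes (pre- (prefix: before) + school (root) + -er (suffix: one who))


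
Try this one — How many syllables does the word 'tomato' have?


Break 'tomato' into syllables: to-ma-to -> to | ma | to = 3 syllables

3 syllables


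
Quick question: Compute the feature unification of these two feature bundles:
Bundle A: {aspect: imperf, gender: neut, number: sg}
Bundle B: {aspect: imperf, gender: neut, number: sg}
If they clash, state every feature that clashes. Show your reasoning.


Compare features:
aspect: A=imperf vs B=imperf -> unified: imperf
gender: A=neut vs B=neut -> unified: neut
number: A=sg vs B=sg -> unified: sg
No clashes found.

Unified: {aspect: imperf, gender: neut, number: sg}


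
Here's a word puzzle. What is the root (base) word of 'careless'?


Remove suffix '-less' from 'careless' to get root 'care'.

care


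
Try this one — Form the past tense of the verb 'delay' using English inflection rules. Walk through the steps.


Apply rule: Add -ed. 'delay' becomes 'delayed'.

delayed


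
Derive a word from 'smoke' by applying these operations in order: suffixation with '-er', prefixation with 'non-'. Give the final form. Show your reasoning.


Step 1: Add suffix '-er' to 'smoke' = 'smoker'
Step 2: Add prefix 'non-' to 'smoker' = 'nonsmoker'

nonsmoker


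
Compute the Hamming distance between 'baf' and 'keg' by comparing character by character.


Alignment:
Position 1: 'b' vs 'k' = DIFFER
Position 2: 'a' vs 'e' = DIFFER
Position 3: 'f' vs 'g' = DIFFER
Total differences: 3

3


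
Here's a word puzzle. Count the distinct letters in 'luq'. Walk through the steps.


Unique letters in 'luq': {l, q, u} = 3 distinct letters.

3


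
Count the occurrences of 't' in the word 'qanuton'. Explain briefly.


Letter 't' in 'qanuton': found at position(s) 5 = 1 occurrence(s).

1


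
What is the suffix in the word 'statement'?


The word 'statement' = 'state' (root) + '-ment' (suffix). The suffix is '-ment'.

ment


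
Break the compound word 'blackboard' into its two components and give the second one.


Split 'blackboard' into 'black' + 'board'. The second part is 'board'.

board


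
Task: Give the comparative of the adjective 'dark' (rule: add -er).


Apply comparative formation (add -er): 'dark' -> 'darker'.

darker


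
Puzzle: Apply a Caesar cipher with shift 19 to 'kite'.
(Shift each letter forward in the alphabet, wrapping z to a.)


Shift each letter by 19: k -> d, i -> b, t -> m, e -> x. Result: 'dbmx'.

dbmx


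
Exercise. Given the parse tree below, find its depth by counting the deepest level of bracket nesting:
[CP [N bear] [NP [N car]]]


Count bracket nesting levels:
'[' at pos 0: depth = 1
'[' at pos 4: depth = 2
'[' at pos 13: depth = 2
'[' at pos 17: depth = 3
Maximum depth reached: 3

3


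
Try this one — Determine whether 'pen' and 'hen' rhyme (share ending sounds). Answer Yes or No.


Rime (stressed vowel + following sounds) of 'pen': -en = /ɛn/
Rime of 'hen': -en = /ɛn/
/ɛn/ and /ɛn/ are the same ending sound, so the words rhyme.

Yes


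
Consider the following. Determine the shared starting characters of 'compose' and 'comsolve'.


Compare from the start: 3 characters match: 'com'. Mismatch at position 4: 'p' vs 's'.

com


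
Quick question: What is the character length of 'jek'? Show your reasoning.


Spell out 'jek' and number each letter: j(1), e(2), k(3). Total: 3 letters.

3


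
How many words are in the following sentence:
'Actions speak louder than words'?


Split into words: Actions | speak | louder | than | words = 5 words.

5


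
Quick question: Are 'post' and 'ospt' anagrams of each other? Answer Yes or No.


Sorted letters of 'post': 'opst'
Sorted letters of 'ospt': 'opst'
They match.

Yes


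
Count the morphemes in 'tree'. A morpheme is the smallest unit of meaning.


Decomposition: tree (free morpheme) = 1 morpheme(s)

1 morphemes


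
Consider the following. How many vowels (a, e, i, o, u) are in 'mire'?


Vowels in 'mire': i, e = 2 vowels.

2


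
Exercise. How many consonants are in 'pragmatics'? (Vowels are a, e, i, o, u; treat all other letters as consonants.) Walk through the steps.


Consonants in 'pragmatics': p, r, g, m, t, c, s = 7 consonants.

7


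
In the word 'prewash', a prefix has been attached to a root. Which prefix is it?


The word 'prewash' = 'pre' (prefix) + 'wash' (root). The prefix is 'pre'.

pre


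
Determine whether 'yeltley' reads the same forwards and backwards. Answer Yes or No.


Forward: 'yeltley'
Reversed: 'yeltley'
They are identical.

Yes


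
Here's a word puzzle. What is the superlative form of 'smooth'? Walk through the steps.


Apply superlative formation (add -est): 'smooth' -> 'smoothest'.

smoothest


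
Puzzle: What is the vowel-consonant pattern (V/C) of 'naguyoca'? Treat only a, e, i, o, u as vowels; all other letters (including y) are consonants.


Letter mapping: n = C, a = V, g = C, u = V, y = C, o = V, c = C, a = V.

CVCVCVCV


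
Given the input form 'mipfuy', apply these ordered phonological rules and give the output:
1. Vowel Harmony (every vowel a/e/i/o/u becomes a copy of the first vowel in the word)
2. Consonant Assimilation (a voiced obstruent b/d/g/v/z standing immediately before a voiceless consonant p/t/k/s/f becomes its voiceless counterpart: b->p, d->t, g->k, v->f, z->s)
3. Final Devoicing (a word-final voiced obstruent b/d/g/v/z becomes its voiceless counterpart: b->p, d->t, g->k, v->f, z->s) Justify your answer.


Starting form: 'mipfuy'
Rule 1: Vowel Harmony: all vowels become 'i' (matching first vowel). 'mipfuy' -> 'mipfiy'
Rule 2: Consonant Assimilation: no voiced obstruent (b/d/g/v/z) stands immediately before a voiceless consonant (p/t/k/s/f). No change.
Rule 3: Final Devoicing: final consonant 'y' is not one of the voiced obstruents b/d/g/v/z. No change.
Final form: 'mipfiy'

mipfiy


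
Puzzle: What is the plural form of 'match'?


Apply rule: Add -es (sibilant/fricative ending). 'match' becomes 'matches'.

matches


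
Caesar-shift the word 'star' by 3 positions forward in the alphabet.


Shift each letter by 3: s -> v, t -> w, a -> d, r -> u. Result: 'vwdu'.

vwdu


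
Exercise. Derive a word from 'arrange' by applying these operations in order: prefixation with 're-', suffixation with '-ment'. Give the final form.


Step 1: Add prefix 're-' to 'arrange' = 'rearrange'
Step 2: Add suffix '-ment' to 'rearrange' = 'rearrangement'

rearrangement


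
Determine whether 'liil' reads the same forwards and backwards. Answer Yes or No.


Forward: 'liil'
Reversed: 'liil'
They are identical.

Yes


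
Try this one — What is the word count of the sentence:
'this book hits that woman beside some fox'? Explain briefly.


Split into words: this | book | hits | that | woman | beside | some | fox = 8 words.

8


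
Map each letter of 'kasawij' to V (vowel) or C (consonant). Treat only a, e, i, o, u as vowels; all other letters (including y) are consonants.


Letter mapping: k = C, a = V, s = C, a = V, w = C, i = V, j = C.

CVCVCVC


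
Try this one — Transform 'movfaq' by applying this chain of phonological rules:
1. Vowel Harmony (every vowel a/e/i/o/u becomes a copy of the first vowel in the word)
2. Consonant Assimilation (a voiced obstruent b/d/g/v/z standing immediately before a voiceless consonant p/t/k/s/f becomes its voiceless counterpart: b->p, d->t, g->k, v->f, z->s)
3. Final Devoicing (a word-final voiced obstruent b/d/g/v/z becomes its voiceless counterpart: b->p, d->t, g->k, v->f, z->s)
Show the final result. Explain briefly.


Starting form: 'movfaq'
Rule 1: Vowel Harmony: all vowels become 'o' (matching first vowel). 'movfaq' -> 'movfoq'
Rule 2: Consonant Assimilation: voiced obstruent before voiceless consonant becomes voiceless ('vf' -> 'ff'). 'movfoq' -> 'moffoq'
Rule 3: Final Devoicing: final consonant 'q' is not one of the voiced obstruents b/d/g/v/z. No change.
Final form: 'moffoq'

moffoq


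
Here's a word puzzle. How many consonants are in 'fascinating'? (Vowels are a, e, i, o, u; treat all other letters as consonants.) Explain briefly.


Consonants in 'fascinating': f, s, c, n, t, n, g = 7 consonants.

7


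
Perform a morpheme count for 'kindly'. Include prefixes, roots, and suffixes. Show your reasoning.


Decomposition: kind (root) + -ly (suffix) = 2 morpheme(s)

2 morphemes


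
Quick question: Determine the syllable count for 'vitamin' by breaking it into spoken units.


Break 'vitamin' into syllables: vi-ta-min -> vi | ta | min = 3 syllables

3 syllables


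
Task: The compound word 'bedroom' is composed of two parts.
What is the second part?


Split 'bedroom' into 'bed' + 'room'. The second part is 'room'.

room


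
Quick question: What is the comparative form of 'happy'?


Apply comparative formation (consonant + y: change y to i, add -er): 'happy' -> 'happier'.

happier


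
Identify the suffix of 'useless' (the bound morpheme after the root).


The word 'useless' = 'use' (root) + '-less' (suffix). The suffix is '-less'.

less


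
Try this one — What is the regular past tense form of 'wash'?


Apply rule: Add -ed. 'wash' becomes 'washed'.

washed


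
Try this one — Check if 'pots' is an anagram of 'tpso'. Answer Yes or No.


Sorted letters of 'pots': 'opst'
Sorted letters of 'tpso': 'opst'
They match.

Yes


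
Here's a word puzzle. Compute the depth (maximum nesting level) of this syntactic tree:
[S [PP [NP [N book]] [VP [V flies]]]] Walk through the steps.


Count bracket nesting levels:
'[' at pos 0: depth = 1
'[' at pos 3: depth = 2
'[' at pos 7: depth = 3
'[' at pos 11: depth = 4
'[' at pos 21: depth = 3
'[' at pos 25: depth = 4
Maximum depth reached: 4

4


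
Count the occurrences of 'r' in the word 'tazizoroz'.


Letter 'r' in 'tazizoroz': found at position(s) 7 = 1 occurrence(s).

1


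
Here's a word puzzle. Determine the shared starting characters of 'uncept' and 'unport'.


Compare from the start: 2 characters match: 'un'. Mismatch at position 3: 'c' vs 'p'.

un


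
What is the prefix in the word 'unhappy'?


The word 'unhappy' = 'un' (prefix) + 'happy' (root). The prefix is 'un'.

un


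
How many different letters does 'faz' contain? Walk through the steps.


Unique letters in 'faz': {a, f, z} = 3 distinct letters.

3


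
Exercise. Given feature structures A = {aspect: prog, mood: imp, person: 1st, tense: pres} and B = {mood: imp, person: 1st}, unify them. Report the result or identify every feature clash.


Compare features:
aspect: A=prog vs B=_ -> unified: prog
mood: A=imp vs B=imp -> unified: imp
person: A=1st vs B=1st -> unified: 1st
tense: A=pres vs B=_ -> unified: pres
No clashes found.

Unified: {aspect: prog, mood: imp, person: 1st, tense: pres}


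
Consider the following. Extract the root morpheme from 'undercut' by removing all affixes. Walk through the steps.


Remove prefix 'under' from 'undercut' to get root 'cut'.

cut


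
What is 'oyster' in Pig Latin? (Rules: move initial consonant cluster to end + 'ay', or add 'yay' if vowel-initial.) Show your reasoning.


'oyster' starts with a vowel, so add 'yay': 'oysteryay'.

oysteryay


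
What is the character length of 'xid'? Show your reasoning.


Spell out 'xid' and number each letter: x(1), i(2), d(3). Total: 3 letters.

3


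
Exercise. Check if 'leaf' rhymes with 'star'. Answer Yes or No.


Rime (stressed vowel + following sounds) of 'leaf': -eaf = /iːf/
Rime of 'star': -ar = /ɑːr/
/iːf/ and /ɑːr/ are different ending sounds, so the words do not rhyme.

No


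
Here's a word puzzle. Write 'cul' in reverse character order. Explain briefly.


Reverse 'cul' character by character: 'luc'.

luc


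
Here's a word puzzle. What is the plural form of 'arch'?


Apply rule: Add -es (sibilant/fricative ending). 'arch' becomes 'arches'.

arches


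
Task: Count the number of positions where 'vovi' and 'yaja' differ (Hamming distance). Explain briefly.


Alignment:
Position 1: 'v' vs 'y' = DIFFER
Position 2: 'o' vs 'a' = DIFFER
Position 3: 'v' vs 'j' = DIFFER
Position 4: 'i' vs 'a' = DIFFER
Total differences: 4

4


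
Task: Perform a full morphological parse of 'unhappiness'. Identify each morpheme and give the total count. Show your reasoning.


Step 1: Identify prefix: 'un' (meaning: not/reverse)
Step 2: Identify root: 'happy'
Step 3: Identify suffix(es): 'ness'
Decomposition: un- (prefix: not/reverse) + happy (root) + -ness (suffix: state of)
Total morphemes: 3

3 morphemes (un- (prefix: not/reverse) + happy (root) + -ness (suffix: state of))


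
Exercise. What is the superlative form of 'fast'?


Apply superlative formation (add -est): 'fast' -> 'fastest'.

fastest


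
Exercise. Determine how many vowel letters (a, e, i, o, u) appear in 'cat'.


Vowels in 'cat': a = 1 vowels.

1


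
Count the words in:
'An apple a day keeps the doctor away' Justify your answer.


Split into words: An | apple | a | day | keeps | the | doctor | away = 8 words.

8


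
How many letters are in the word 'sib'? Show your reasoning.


Spell out 'sib' and number each letter: s(1), i(2), b(3). Total: 3 letters.

3


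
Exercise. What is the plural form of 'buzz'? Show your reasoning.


Apply rule: Add -es (sibilant/fricative ending). 'buzz' becomes 'buzzes'.

buzzes


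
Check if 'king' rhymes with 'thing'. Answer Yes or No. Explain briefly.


Rime (stressed vowel + following sounds) of 'king': -ing = /ɪŋ/
Rime of 'thing': -ing = /ɪŋ/
/ɪŋ/ and /ɪŋ/ are the same ending sound, so the words rhyme.

Yes


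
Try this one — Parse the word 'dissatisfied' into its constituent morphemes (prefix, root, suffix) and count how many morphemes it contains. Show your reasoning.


Step 1: Identify prefix: 'dis' (meaning: not/apart)
Step 2: Identify root: 'satisfy'
Step 3: Identify suffix(es): 'ed'
Decomposition: dis- (prefix: not/apart) + satisfy (root) + -ed (suffix: past)
Total morphemes: 3

3 morphemes (dis- (prefix: not/apart) + satisfy (root) + -ed (suffix: past))


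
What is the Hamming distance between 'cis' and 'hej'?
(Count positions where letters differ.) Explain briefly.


Alignment:
Position 1: 'c' vs 'h' = DIFFER
Position 2: 'i' vs 'e' = DIFFER
Position 3: 's' vs 'j' = DIFFER
Total differences: 3

3


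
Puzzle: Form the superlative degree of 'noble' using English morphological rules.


Apply superlative formation (ends in e: add -st): 'noble' -> 'noblest'.

noblest


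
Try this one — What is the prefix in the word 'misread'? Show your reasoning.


The word 'misread' = 'mis' (prefix) + 'read' (root). The prefix is 'mis'.

mis


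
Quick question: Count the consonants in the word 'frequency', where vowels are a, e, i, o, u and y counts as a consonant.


Consonants in 'frequency': f, r, q, n, c, y = 6 consonants.

6


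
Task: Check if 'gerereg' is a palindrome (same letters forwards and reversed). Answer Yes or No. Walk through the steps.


Forward: 'gerereg'
Reversed: 'gerereg'
They are identical.

Yes


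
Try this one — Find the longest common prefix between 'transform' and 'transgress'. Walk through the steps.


Compare from the start: 5 characters match: 'trans'. Mismatch at position 6: 'f' vs 'g'.

trans


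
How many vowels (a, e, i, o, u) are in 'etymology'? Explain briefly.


Vowels in 'etymology': e, o, o = 3 vowels.

3


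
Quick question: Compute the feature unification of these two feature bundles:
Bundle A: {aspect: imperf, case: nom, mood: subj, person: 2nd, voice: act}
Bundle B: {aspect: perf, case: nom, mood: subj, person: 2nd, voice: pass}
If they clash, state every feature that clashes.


Compare features:
aspect: A=imperf vs B=perf -> CLASH
case: A=nom vs B=nom -> unified: nom
mood: A=subj vs B=subj -> unified: subj
person: A=2nd vs B=2nd -> unified: 2nd
voice: A=act vs B=pass -> CLASH
Clashes detected on features 'aspect' (imperf vs perf) and 'voice' (act vs pass); unification fails.

CLASH on 'aspect' (imperf vs perf) and 'voice' (act vs pass)


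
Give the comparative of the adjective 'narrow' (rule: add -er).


Apply comparative formation (add -er): 'narrow' -> 'narrower'.

narrower


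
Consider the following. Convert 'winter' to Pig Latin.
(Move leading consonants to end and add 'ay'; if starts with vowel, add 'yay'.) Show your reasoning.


'winter': move consonant cluster 'w' to end and add 'ay': 'interway'.

interway


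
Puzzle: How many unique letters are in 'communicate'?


Unique letters in 'communicate': {a, c, e, i, m, n, o, t, u} = 9 distinct letters.

9


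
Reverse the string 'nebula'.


Reverse 'nebula' character by character: 'aluben'.

aluben


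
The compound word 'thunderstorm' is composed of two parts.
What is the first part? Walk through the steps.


Split 'thunderstorm' into 'thunder' + 'storm'. The first part is 'thunder'.

thunder


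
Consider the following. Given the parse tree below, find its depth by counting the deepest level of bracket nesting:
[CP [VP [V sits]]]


Count bracket nesting levels:
'[' at pos 0: depth = 1
'[' at pos 4: depth = 2
'[' at pos 8: depth = 3
Maximum depth reached: 3

3


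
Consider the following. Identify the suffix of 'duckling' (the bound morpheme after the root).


The word 'duckling' = 'duck' (root) + '-ling' (suffix). The suffix is '-ling'.

ling


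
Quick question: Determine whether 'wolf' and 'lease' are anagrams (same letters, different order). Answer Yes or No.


Sorted letters of 'wolf': 'flow'
Sorted letters of 'lease': 'aeels'
They do not match.

No


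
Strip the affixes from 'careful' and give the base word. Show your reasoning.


Remove suffix '-ful' from 'careful' to get root 'care'.

care


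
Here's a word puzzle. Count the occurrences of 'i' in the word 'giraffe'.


Letter 'i' in 'giraffe': found at position(s) 2 = 1 occurrence(s).

1


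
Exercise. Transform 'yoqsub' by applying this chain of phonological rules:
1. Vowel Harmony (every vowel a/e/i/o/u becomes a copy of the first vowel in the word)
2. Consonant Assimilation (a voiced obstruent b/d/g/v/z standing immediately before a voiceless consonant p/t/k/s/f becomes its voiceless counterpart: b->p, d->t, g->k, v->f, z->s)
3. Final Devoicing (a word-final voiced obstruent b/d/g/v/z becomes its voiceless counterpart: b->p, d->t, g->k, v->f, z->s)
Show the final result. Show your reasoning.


Starting form: 'yoqsub'
Rule 1: Vowel Harmony: all vowels become 'o' (matching first vowel). 'yoqsub' -> 'yoqsob'
Rule 2: Consonant Assimilation: no voiced obstruent (b/d/g/v/z) stands immediately before a voiceless consonant (p/t/k/s/f). No change.
Rule 3: Final Devoicing: word-final voiced obstruent 'b' becomes voiceless 'p'. 'yoqsob' -> 'yoqsop'
Final form: 'yoqsop'

yoqsop


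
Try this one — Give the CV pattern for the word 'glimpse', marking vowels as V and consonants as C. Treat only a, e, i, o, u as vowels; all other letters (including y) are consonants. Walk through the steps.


Letter mapping: g = C, l = C, i = V, m = C, p = C, s = C, e = V.

CCVCCCV


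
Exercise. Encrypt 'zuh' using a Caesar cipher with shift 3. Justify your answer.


Shift each letter by 3: z -> c, u -> x, h -> k. Result: 'cxk'.

cxk


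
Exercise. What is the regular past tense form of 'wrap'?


Apply rule: Double final consonant and add -ed. 'wrap' becomes 'wrapped'.

wrapped


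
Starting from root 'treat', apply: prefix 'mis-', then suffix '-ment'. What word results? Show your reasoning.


Step 1: Add prefix 'mis-' to 'treat' = 'mistreat'
Step 2: Add suffix '-ment' to 'mistreat' = 'mistreatment'

mistreatment


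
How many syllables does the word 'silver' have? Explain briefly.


Break 'silver' into syllables: sil-ver -> sil | ver = 2 syllables

2 syllables


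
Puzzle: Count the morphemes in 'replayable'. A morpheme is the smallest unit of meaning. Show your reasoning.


Decomposition: re- (prefix) + play (root) + -able (suffix) = 3 morpheme(s)

3 morphemes


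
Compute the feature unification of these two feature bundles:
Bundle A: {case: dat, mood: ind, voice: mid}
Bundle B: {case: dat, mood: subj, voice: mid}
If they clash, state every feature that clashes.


Compare features:
case: A=dat vs B=dat -> unified: dat
mood: A=ind vs B=subj -> CLASH
voice: A=mid vs B=mid -> unified: mid
Clash detected on feature 'mood' (ind vs subj); unification fails.

CLASH on 'mood' (ind vs subj)


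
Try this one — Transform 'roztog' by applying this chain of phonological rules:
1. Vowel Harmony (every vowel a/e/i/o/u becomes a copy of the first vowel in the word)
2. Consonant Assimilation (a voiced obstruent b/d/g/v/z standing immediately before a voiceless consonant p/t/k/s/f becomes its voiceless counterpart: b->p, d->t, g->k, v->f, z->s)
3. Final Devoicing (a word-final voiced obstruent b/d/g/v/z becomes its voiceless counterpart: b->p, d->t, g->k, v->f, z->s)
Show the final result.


Starting form: 'roztog'
Rule 1: Vowel Harmony: all vowels already match. No change.
Rule 2: Consonant Assimilation: voiced obstruent before voiceless consonant becomes voiceless ('zt' -> 'st'). 'roztog' -> 'rostog'
Rule 3: Final Devoicing: word-final voiced obstruent 'g' becomes voiceless 'k'. 'rostog' -> 'rostok'
Final form: 'rostok'

rostok


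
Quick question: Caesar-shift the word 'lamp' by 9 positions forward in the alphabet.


Shift each letter by 9: l -> u, a -> j, m -> v, p -> y. Result: 'ujvy'.

ujvy


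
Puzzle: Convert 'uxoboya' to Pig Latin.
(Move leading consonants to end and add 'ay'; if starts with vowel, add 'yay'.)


'uxoboya' starts with a vowel, so add 'yay': 'uxoboyayay'.

uxoboyayay


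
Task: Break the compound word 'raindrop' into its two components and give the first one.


Split 'raindrop' into 'rain' + 'drop'. The first part is 'rain'.

rain


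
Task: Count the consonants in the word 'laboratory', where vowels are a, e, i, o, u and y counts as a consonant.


Consonants in 'laboratory': l, b, r, t, r, y = 6 consonants.

6


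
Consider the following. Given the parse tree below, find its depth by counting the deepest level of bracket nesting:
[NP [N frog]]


Count bracket nesting levels:
'[' at pos 0: depth = 1
'[' at pos 4: depth = 2
Maximum depth reached: 2

2


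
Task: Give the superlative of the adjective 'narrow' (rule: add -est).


Apply superlative formation (add -est): 'narrow' -> 'narrowest'.

narrowest


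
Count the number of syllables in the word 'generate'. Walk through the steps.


Break 'generate' into syllables: gen-er-ate -> gen | er | ate = 3 syllables

3 syllables


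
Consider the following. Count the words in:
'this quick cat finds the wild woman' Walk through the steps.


Split into words: this | quick | cat | finds | the | wild | woman = 7 words.

7


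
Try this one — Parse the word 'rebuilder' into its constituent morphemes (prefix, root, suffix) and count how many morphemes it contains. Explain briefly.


Step 1: Identify prefix: 're' (meaning: again)
Step 2: Identify root: 'build'
Step 3: Identify suffix(es): 'er'
Decomposition: re- (prefix: again) + build (root) + -er (suffix: one who)
Total morphemes: 3

3 morphemes (re- (prefix: again) + build (root) + -er (suffix: one who))


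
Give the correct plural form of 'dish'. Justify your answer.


Apply rule: Add -es (sibilant/fricative ending). 'dish' becomes 'dishes'.

dishes


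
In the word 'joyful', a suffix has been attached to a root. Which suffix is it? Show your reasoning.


The word 'joyful' = 'joy' (root) + '-ful' (suffix). The suffix is '-ful'.

ful


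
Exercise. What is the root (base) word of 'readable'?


Remove suffix '-able' from 'readable' to get root 'read'.

read


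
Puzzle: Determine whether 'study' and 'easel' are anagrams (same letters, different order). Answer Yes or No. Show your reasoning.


Sorted letters of 'study': 'dstuy'
Sorted letters of 'easel': 'aeels'
They do not match.

No


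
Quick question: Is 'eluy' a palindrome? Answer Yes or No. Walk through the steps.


Forward: 'eluy'
Reversed: 'yule'
They differ.

No


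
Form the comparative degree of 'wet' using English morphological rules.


Apply comparative formation (double final consonant, add -er): 'wet' -> 'wetter'.

wetter


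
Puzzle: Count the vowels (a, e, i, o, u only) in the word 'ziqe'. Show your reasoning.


Vowels in 'ziqe': i, e = 2 vowels.

2


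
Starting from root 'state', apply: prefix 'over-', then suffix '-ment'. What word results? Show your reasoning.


Step 1: Add prefix 'over-' to 'state' = 'overstate'
Step 2: Add suffix '-ment' to 'overstate' = 'overstatement'

overstatement


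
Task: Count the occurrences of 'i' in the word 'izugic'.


Letter 'i' in 'izugic': found at position(s) 1, 5 = 2 occurrence(s).

2
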